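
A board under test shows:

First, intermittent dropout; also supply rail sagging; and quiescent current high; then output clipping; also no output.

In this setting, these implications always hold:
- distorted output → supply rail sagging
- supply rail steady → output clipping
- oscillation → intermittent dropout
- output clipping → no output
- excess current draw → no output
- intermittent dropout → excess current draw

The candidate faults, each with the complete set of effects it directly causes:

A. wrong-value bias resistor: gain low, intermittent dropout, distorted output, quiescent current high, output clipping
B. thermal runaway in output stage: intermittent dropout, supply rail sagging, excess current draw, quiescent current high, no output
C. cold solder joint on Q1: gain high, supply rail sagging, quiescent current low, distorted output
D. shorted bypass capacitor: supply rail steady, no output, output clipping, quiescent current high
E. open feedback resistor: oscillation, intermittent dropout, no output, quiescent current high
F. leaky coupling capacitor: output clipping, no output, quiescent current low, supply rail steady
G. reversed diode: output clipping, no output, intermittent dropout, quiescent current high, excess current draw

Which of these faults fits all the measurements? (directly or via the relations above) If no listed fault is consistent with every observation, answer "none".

A

Checking each candidate against the observations:
(A) wrong-value bias resistor — intermittent dropout ✓; supply rail sagging ✓ (by distorted output → supply rail sagging); quiescent current high ✓; output clipping ✓; no output ✓ (by output clipping → no output)
(B) thermal runaway in output stage — intermittent dropout ✓; supply rail sagging ✓; quiescent current high ✓; output clipping ✗; no output ✓
(C) cold solder joint on Q1 — intermittent dropout ✗; supply rail sagging ✓; quiescent current high ✗; output clipping ✗; no output ✗
(D) shorted bypass capacitor — intermittent dropout ✗; supply rail sagging ✗; quiescent current high ✓; output clipping ✓; no output ✓
(E) open feedback resistor — intermittent dropout ✓; supply rail sagging ✗; quiescent current high ✓; output clipping ✗; no output ✓
(F) leaky coupling capacitor — fails on intermittent dropout, supply rail sagging, quiescent current high (predicts supply rail steady, not supply rail sagging; predicts quiescent current low, not quiescent current high)
(G) reversed diode — intermittent dropout ✓; supply rail sagging ✗; quiescent current high ✓; output clipping ✓; no output ✓
(A) alone accounts for all the evidence.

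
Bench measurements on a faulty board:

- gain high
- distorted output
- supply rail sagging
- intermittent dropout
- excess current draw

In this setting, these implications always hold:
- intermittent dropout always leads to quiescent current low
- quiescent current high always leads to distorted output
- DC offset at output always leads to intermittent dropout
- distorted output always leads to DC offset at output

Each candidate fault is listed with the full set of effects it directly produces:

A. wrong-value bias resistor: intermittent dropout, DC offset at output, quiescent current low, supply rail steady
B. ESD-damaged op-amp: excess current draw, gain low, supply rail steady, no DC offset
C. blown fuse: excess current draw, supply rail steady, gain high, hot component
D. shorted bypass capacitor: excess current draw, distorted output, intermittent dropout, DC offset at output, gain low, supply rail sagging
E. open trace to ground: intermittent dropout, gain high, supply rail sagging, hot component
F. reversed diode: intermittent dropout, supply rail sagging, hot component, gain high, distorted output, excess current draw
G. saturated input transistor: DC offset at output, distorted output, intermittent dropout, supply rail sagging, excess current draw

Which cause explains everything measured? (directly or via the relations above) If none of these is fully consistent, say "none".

Per-candidate check:
(A) wrong-value bias resistor — fails on gain high, distorted output, supply rail sagging, excess current draw (predicts supply rail steady, not supply rail sagging)
(B) ESD-damaged op-amp — fails on gain high, distorted output, supply rail sagging, intermittent dropout (predicts gain low, not gain high; predicts supply rail steady, not supply rail sagging)
(C) blown fuse — gain high ✓; distorted output ✗; supply rail sagging ✗; intermittent dropout ✗; excess current draw ✓
(D) shorted bypass capacitor — gain high ✗; distorted output ✓; supply rail sagging ✓; intermittent dropout ✓; excess current draw ✓
(E) open trace to ground — gain high ✓; distorted output ✗; supply rail sagging ✓; intermittent dropout ✓; excess current draw ✗
(F) reversed diode — accounts for every observation
(G) saturated input transistor — does not account for gain high
(F) is the only candidate with no mismatches.

F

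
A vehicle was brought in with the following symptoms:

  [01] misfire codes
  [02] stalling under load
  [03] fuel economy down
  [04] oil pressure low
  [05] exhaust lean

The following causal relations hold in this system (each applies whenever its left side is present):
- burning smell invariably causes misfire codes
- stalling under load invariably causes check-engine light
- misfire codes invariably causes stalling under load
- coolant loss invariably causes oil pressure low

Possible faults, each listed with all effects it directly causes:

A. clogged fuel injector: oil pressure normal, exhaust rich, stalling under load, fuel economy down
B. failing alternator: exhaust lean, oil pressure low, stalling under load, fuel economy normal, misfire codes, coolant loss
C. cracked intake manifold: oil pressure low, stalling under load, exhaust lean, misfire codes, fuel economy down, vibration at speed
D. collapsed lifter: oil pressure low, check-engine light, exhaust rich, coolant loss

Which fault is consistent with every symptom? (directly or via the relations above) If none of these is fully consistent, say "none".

C

Per-candidate check:
(A) clogged fuel injector — misfire codes miss; stalling under load match; fuel economy down match; oil pressure low miss; exhaust lean miss
(B) failing alternator — fails on fuel economy down (predicts fuel economy normal, not fuel economy down)
(C) cracked intake manifold — misfire codes match; stalling under load match; fuel economy down match; oil pressure low match; exhaust lean match
(D) collapsed lifter — misfire codes miss; stalling under load miss; fuel economy down miss; oil pressure low match; exhaust lean miss
Only (C) is consistent with every observation.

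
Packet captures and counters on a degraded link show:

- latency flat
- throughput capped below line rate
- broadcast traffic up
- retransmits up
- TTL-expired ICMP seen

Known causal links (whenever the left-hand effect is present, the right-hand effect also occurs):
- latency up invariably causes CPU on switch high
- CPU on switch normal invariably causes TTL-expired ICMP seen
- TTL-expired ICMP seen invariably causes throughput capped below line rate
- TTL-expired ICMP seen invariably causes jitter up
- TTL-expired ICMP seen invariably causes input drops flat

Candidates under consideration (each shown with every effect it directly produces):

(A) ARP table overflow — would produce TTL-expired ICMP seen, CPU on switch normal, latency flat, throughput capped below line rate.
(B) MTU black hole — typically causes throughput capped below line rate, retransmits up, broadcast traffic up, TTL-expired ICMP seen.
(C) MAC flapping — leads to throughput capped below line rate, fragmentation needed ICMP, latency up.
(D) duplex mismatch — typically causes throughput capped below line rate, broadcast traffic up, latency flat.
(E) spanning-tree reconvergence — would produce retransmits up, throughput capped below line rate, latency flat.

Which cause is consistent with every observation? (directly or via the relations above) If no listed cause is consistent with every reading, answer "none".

Checking each candidate against the observations:
(A) ARP table overflow — does not account for broadcast traffic up, retransmits up
(B) MTU black hole — latency flat NO; throughput capped below line rate yes; broadcast traffic up yes; retransmits up yes; TTL-expired ICMP seen yes
(C) MAC flapping — latency flat NO; throughput capped below line rate yes; broadcast traffic up NO; retransmits up NO; TTL-expired ICMP seen NO
(D) duplex mismatch — latency flat yes; throughput capped below line rate yes; broadcast traffic up yes; retransmits up NO; TTL-expired ICMP seen NO
(E) spanning-tree reconvergence — does not account for broadcast traffic up, TTL-expired ICMP seen
No candidate is consistent with all observations.

none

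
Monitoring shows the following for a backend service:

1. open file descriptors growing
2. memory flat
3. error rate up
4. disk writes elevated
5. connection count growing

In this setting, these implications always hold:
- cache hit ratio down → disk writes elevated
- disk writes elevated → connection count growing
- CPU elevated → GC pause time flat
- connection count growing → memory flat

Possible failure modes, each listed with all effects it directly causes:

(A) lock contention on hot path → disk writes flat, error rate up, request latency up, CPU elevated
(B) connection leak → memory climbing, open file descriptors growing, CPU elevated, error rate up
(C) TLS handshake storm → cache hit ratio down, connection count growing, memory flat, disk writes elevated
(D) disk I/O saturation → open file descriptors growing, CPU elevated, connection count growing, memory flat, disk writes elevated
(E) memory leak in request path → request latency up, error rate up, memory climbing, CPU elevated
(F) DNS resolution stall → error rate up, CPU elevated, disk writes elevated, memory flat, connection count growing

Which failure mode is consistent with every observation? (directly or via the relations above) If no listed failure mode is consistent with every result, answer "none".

none

Testing each hypothesis:
(A) lock contention on hot path — open file descriptors growing -; memory flat -; error rate up +; disk writes elevated -; connection count growing -
(B) connection leak — open file descriptors growing +; memory flat -; error rate up +; disk writes elevated -; connection count growing -
(C) TLS handshake storm — does not account for open file descriptors growing, error rate up
(D) disk I/O saturation — open file descriptors growing +; memory flat +; error rate up -; disk writes elevated +; connection count growing +
(E) memory leak in request path — open file descriptors growing -; memory flat -; error rate up +; disk writes elevated -; connection count growing -
(F) DNS resolution stall — open file descriptors growing -; memory flat +; error rate up +; disk writes elevated +; connection count growing +
Every candidate fails on at least one observation.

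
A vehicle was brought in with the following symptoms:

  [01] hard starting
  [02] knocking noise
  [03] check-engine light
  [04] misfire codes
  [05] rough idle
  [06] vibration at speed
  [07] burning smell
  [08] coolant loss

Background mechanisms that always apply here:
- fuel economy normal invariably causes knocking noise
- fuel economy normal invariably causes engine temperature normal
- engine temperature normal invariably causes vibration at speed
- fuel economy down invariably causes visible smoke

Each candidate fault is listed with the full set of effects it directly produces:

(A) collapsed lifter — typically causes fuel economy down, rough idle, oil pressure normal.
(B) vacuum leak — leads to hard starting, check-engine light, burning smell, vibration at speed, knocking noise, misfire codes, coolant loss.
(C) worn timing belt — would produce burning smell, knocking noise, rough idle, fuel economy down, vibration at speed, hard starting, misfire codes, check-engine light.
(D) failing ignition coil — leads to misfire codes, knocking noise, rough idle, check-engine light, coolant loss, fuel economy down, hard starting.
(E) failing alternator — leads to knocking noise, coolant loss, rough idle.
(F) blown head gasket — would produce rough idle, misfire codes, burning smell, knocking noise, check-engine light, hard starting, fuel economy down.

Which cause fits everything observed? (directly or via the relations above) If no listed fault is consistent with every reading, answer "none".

Per-candidate check:
(A) collapsed lifter — hard starting -; knocking noise -; check-engine light -; misfire codes -; rough idle +; vibration at speed -; burning smell -; coolant loss -
(B) vacuum leak — does not account for rough idle
(C) worn timing belt — hard starting +; knocking noise +; check-engine light +; misfire codes +; rough idle +; vibration at speed +; burning smell +; coolant loss -
(D) failing ignition coil — hard starting +; knocking noise +; check-engine light +; misfire codes +; rough idle +; vibration at speed -; burning smell -; coolant loss +
(E) failing alternator — does not account for hard starting, check-engine light, misfire codes, vibration at speed, burning smell
(F) blown head gasket — hard starting +; knocking noise +; check-engine light +; misfire codes +; rough idle +; vibration at speed -; burning smell +; coolant loss -
None of the listed candidates fits everything.

none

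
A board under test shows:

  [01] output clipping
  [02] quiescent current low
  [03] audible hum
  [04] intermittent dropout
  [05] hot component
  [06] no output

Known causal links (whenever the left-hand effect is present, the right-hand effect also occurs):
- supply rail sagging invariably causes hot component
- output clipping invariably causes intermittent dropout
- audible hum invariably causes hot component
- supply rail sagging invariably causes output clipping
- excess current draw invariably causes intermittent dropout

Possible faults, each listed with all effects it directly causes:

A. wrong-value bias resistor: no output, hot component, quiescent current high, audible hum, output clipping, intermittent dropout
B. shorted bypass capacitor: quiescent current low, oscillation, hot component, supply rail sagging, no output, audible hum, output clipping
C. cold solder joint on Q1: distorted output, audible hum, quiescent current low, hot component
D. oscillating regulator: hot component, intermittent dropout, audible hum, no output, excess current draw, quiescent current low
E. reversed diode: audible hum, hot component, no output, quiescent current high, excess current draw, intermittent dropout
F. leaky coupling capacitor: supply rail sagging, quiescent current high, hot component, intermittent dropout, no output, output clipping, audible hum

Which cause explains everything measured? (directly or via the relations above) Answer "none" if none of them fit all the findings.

B

Testing each hypothesis:
(A) wrong-value bias resistor — output clipping match; quiescent current low miss; audible hum match; intermittent dropout match; hot component match; no output match
(B) shorted bypass capacitor — output clipping match; quiescent current low match; audible hum match; intermittent dropout match (through output clipping → intermittent dropout); hot component match; no output match
(C) cold solder joint on Q1 — does not account for output clipping, intermittent dropout, no output
(D) oscillating regulator — does not account for output clipping
(E) reversed diode — output clipping miss; quiescent current low miss; audible hum match; intermittent dropout match; hot component match; no output match
(F) leaky coupling capacitor — output clipping match; quiescent current low miss; audible hum match; intermittent dropout match; hot component match; no output match
(B) is the only candidate with no mismatches.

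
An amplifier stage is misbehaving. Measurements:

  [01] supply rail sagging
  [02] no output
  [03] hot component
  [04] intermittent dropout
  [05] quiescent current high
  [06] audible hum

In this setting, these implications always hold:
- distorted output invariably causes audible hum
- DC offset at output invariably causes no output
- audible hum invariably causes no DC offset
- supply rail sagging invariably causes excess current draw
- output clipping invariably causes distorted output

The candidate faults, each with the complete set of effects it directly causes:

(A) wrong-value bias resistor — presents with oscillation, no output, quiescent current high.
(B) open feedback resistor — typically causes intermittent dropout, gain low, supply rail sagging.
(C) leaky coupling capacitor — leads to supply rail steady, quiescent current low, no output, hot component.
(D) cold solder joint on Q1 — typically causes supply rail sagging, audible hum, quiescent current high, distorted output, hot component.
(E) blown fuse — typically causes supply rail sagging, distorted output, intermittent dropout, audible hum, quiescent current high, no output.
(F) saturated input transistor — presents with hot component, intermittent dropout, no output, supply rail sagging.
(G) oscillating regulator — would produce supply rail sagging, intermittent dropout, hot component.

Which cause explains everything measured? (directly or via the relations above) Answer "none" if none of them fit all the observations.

none

Checking each candidate against the observations:
(A) wrong-value bias resistor — supply rail sagging -; no output +; hot component -; intermittent dropout -; quiescent current high +; audible hum -
(B) open feedback resistor — does not account for no output, hot component, quiescent current high, audible hum
(C) leaky coupling capacitor — fails on supply rail sagging, intermittent dropout, quiescent current high, audible hum (predicts supply rail steady, not supply rail sagging; predicts quiescent current low, not quiescent current high)
(D) cold solder joint on Q1 — does not account for no output, intermittent dropout
(E) blown fuse — does not account for hot component
(F) saturated input transistor — does not account for quiescent current high, audible hum
(G) oscillating regulator — does not account for no output, quiescent current high, audible hum
None of the listed candidates fits everything.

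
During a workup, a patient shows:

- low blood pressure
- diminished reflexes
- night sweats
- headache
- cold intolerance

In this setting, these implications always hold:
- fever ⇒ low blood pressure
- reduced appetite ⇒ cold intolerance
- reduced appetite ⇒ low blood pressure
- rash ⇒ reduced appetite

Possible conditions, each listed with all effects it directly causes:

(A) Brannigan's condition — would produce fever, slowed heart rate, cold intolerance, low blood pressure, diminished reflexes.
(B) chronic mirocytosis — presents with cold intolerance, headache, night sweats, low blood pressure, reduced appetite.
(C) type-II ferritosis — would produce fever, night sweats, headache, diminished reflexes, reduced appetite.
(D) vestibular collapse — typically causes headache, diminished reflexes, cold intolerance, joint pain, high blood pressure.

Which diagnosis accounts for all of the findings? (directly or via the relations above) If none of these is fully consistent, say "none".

For each candidate, compare predicted effects to what was observed:
(A) Brannigan's condition — low blood pressure yes; diminished reflexes yes; night sweats NO; headache NO; cold intolerance yes
(B) chronic mirocytosis — low blood pressure yes; diminished reflexes NO; night sweats yes; headache yes; cold intolerance yes
(C) type-II ferritosis — accounts for every observation (low blood pressure via reduced appetite → low blood pressure)
(D) vestibular collapse — fails on low blood pressure, night sweats (predicts high blood pressure, not low blood pressure)
(C) is the only candidate with no mismatches.

C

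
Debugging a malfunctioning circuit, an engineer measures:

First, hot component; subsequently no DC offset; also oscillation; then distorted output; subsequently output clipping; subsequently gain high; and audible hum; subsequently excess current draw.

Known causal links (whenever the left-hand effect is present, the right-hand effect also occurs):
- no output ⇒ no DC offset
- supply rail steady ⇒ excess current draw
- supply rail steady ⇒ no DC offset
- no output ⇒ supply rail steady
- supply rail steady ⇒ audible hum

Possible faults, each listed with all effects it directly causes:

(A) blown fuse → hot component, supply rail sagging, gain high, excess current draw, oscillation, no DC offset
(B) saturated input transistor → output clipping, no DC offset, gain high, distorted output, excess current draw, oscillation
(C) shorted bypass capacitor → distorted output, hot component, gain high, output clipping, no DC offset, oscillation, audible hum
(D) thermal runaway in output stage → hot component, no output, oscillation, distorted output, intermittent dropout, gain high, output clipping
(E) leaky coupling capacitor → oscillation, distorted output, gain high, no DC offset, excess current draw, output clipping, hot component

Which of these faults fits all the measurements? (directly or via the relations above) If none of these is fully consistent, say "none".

D

Per-candidate check:
(A) blown fuse — does not account for distorted output, output clipping, audible hum
(B) saturated input transistor — does not account for hot component, audible hum
(C) shorted bypass capacitor — does not account for excess current draw
(D) thermal runaway in output stage — hot component yes; no DC offset yes (through no output → no DC offset); oscillation yes; distorted output yes; output clipping yes; gain high yes; audible hum yes (through no output → supply rail steady → audible hum); excess current draw yes (through no output → supply rail steady → excess current draw)
(E) leaky coupling capacitor — hot component yes; no DC offset yes; oscillation yes; distorted output yes; output clipping yes; gain high yes; audible hum NO; excess current draw yes
(D) is the only candidate with no mismatches.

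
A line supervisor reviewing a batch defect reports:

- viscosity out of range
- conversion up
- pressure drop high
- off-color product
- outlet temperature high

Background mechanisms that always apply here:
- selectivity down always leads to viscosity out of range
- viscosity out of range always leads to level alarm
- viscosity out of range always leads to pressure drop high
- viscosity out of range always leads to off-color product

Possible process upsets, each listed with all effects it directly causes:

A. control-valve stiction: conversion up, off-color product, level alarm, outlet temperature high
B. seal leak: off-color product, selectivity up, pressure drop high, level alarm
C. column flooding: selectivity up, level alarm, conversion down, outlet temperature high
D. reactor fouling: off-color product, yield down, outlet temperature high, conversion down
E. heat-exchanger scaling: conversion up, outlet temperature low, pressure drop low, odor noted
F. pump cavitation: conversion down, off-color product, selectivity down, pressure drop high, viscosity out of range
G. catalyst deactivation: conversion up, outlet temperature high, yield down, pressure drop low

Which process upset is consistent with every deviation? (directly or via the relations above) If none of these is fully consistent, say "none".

none

For each candidate, compare predicted effects to what was observed:
(A) control-valve stiction — does not account for viscosity out of range, pressure drop high
(B) seal leak — viscosity out of range ✗; conversion up ✗; pressure drop high ✓; off-color product ✓; outlet temperature high ✗
(C) column flooding — fails on viscosity out of range, conversion up, pressure drop high, off-color product (predicts conversion down, not conversion up)
(D) reactor fouling — fails on viscosity out of range, conversion up, pressure drop high (predicts conversion down, not conversion up)
(E) heat-exchanger scaling — fails on viscosity out of range, pressure drop high, off-color product, outlet temperature high (predicts pressure drop low, not pressure drop high; predicts outlet temperature low, not outlet temperature high)
(F) pump cavitation — viscosity out of range ✓; conversion up ✗; pressure drop high ✓; off-color product ✓; outlet temperature high ✗
(G) catalyst deactivation — fails on viscosity out of range, pressure drop high, off-color product (predicts pressure drop low, not pressure drop high)
None of the listed candidates fits everything.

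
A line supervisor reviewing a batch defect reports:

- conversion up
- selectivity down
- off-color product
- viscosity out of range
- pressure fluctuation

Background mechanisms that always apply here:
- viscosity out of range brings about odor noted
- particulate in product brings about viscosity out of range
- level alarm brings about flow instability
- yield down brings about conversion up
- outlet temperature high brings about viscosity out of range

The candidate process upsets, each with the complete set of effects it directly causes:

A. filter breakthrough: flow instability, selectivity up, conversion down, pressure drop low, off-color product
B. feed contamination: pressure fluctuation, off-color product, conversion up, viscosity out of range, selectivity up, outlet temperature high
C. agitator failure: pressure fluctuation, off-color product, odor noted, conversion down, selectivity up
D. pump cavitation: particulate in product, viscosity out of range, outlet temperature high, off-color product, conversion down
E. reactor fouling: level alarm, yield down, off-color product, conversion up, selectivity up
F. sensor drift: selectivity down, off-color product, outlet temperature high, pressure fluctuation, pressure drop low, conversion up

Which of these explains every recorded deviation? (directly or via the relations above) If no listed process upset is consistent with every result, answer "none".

Per-candidate check:
(A) filter breakthrough — conversion up ✗; selectivity down ✗; off-color product ✓; viscosity out of range ✗; pressure fluctuation ✗
(B) feed contamination — conversion up ✓; selectivity down ✗; off-color product ✓; viscosity out of range ✓; pressure fluctuation ✓
(C) agitator failure — conversion up ✗; selectivity down ✗; off-color product ✓; viscosity out of range ✗; pressure fluctuation ✓
(D) pump cavitation — fails on conversion up, selectivity down, pressure fluctuation (predicts conversion down, not conversion up)
(E) reactor fouling — conversion up ✓; selectivity down ✗; off-color product ✓; viscosity out of range ✗; pressure fluctuation ✗
(F) sensor drift — accounts for every observation (viscosity out of range by outlet temperature high → viscosity out of range)
(F) is the only candidate with no mismatches.

F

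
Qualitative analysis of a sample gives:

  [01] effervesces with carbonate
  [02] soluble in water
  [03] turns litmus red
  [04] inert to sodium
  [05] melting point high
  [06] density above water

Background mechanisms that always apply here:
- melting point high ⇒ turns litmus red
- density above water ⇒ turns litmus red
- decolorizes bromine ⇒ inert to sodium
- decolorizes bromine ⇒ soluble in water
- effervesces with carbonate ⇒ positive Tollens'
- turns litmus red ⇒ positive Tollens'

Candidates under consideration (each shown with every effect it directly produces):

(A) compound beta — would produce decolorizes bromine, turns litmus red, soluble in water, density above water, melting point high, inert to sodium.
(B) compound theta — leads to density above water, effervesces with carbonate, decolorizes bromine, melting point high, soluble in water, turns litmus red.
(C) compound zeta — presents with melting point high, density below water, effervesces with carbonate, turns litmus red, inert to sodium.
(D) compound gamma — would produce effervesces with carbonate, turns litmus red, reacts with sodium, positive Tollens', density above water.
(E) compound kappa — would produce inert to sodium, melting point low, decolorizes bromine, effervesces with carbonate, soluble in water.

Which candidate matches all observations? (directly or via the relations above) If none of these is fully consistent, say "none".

B

Per-candidate check:
(A) compound beta — does not account for effervesces with carbonate
(B) compound theta — effervesces with carbonate ✓; soluble in water ✓; turns litmus red ✓; inert to sodium ✓ (by decolorizes bromine → inert to sodium); melting point high ✓; density above water ✓
(C) compound zeta — effervesces with carbonate ✓; soluble in water ✗; turns litmus red ✓; inert to sodium ✓; melting point high ✓; density above water ✗
(D) compound gamma — fails on soluble in water, inert to sodium, melting point high (predicts reacts with sodium, not inert to sodium)
(E) compound kappa — effervesces with carbonate ✓; soluble in water ✓; turns litmus red ✗; inert to sodium ✓; melting point high ✗; density above water ✗
Only (B) is consistent with every observation.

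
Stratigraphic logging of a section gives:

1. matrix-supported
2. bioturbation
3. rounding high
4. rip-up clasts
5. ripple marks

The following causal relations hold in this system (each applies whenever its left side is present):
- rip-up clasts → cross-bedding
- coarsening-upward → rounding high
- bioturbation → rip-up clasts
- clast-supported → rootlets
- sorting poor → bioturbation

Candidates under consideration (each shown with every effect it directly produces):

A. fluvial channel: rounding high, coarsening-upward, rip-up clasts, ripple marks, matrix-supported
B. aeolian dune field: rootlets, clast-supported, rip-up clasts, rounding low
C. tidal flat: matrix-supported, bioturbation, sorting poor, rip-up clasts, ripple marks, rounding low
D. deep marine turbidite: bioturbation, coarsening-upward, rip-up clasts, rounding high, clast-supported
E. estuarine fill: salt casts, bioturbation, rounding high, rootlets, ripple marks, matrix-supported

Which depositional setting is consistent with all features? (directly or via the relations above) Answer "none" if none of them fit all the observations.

E

Per-candidate check:
(A) fluvial channel — does not account for bioturbation
(B) aeolian dune field — matrix-supported miss; bioturbation miss; rounding high miss; rip-up clasts match; ripple marks miss
(C) tidal flat — fails on rounding high (predicts rounding low, not rounding high)
(D) deep marine turbidite — matrix-supported miss; bioturbation match; rounding high match; rip-up clasts match; ripple marks miss
(E) estuarine fill — accounts for every observation (rip-up clasts by bioturbation → rip-up clasts)
Only (E) is consistent with every observation.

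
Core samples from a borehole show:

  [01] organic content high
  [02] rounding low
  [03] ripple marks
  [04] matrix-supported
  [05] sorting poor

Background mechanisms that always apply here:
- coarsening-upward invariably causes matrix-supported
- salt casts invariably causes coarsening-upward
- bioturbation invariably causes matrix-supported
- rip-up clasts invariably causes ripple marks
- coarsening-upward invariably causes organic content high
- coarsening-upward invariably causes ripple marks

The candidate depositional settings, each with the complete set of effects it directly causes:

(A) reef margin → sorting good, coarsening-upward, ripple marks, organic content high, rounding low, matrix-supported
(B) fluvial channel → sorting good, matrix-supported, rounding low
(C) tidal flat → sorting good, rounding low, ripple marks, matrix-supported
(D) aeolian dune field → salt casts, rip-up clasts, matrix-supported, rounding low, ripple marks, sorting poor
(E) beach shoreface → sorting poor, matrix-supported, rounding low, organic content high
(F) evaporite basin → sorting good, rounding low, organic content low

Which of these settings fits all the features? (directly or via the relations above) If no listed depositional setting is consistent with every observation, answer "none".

Checking each candidate against the observations:
(A) reef margin — organic content high +; rounding low +; ripple marks +; matrix-supported +; sorting poor -
(B) fluvial channel — organic content high -; rounding low +; ripple marks -; matrix-supported +; sorting poor -
(C) tidal flat — organic content high -; rounding low +; ripple marks +; matrix-supported +; sorting poor -
(D) aeolian dune field — accounts for every observation (organic content high through salt casts → coarsening-upward → organic content high)
(E) beach shoreface — does not account for ripple marks
(F) evaporite basin — organic content high -; rounding low +; ripple marks -; matrix-supported -; sorting poor -
(D) is the only candidate with no mismatches.

D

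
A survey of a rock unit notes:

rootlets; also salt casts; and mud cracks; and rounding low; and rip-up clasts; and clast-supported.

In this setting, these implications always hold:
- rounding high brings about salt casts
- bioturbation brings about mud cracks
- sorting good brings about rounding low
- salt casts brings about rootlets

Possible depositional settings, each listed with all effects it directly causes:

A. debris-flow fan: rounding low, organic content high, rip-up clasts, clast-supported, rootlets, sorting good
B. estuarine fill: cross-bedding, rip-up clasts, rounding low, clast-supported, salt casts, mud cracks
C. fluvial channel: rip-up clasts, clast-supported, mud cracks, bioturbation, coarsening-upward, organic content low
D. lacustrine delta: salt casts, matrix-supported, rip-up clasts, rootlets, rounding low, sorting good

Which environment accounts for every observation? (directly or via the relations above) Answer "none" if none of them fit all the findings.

B

Checking each candidate against the observations:
(A) debris-flow fan — rootlets yes; salt casts NO; mud cracks NO; rounding low yes; rip-up clasts yes; clast-supported yes
(B) estuarine fill — rootlets yes (via salt casts → rootlets); salt casts yes; mud cracks yes; rounding low yes; rip-up clasts yes; clast-supported yes
(C) fluvial channel — rootlets NO; salt casts NO; mud cracks yes; rounding low NO; rip-up clasts yes; clast-supported yes
(D) lacustrine delta — rootlets yes; salt casts yes; mud cracks NO; rounding low yes; rip-up clasts yes; clast-supported NO
(B) alone accounts for all the evidence.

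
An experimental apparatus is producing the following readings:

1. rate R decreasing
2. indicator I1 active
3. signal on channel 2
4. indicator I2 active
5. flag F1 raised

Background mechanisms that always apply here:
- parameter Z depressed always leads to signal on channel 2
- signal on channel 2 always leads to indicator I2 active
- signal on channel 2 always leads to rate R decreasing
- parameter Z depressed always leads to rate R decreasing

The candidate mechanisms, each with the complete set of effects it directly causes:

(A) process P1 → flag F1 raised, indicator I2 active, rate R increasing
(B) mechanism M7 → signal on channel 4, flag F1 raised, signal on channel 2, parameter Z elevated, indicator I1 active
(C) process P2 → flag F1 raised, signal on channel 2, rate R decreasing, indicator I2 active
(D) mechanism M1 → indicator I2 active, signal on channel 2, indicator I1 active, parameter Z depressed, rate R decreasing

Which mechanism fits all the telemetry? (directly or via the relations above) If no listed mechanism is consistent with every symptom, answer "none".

B

Testing each hypothesis:
(A) process P1 — rate R decreasing -; indicator I1 active -; signal on channel 2 -; indicator I2 active +; flag F1 raised +
(B) mechanism M7 — rate R decreasing + (by signal on channel 2 → rate R decreasing); indicator I1 active +; signal on channel 2 +; indicator I2 active + (by signal on channel 2 → indicator I2 active); flag F1 raised +
(C) process P2 — does not account for indicator I1 active
(D) mechanism M1 — does not account for flag F1 raised
Only (B) is consistent with every observation.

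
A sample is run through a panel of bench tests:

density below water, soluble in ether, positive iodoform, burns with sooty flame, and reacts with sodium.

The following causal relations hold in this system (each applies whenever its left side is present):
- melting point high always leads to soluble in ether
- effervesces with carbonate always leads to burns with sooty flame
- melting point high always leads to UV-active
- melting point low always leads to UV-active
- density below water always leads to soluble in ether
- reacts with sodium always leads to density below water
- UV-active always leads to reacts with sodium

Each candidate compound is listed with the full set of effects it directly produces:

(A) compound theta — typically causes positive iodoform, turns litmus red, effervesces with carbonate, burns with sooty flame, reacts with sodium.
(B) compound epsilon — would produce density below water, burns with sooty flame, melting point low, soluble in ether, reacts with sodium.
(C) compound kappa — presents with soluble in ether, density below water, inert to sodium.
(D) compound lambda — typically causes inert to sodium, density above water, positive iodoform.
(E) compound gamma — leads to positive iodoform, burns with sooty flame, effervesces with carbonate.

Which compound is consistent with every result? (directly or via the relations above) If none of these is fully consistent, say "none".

A

For each candidate, compare predicted effects to what was observed:
(A) compound theta — density below water + (by reacts with sodium → density below water); soluble in ether + (by reacts with sodium → density below water → soluble in ether); positive iodoform +; burns with sooty flame +; reacts with sodium +
(B) compound epsilon — density below water +; soluble in ether +; positive iodoform -; burns with sooty flame +; reacts with sodium +
(C) compound kappa — fails on positive iodoform, burns with sooty flame, reacts with sodium (predicts inert to sodium, not reacts with sodium)
(D) compound lambda — density below water -; soluble in ether -; positive iodoform +; burns with sooty flame -; reacts with sodium -
(E) compound gamma — does not account for density below water, soluble in ether, reacts with sodium
Only (A) is consistent with every observation.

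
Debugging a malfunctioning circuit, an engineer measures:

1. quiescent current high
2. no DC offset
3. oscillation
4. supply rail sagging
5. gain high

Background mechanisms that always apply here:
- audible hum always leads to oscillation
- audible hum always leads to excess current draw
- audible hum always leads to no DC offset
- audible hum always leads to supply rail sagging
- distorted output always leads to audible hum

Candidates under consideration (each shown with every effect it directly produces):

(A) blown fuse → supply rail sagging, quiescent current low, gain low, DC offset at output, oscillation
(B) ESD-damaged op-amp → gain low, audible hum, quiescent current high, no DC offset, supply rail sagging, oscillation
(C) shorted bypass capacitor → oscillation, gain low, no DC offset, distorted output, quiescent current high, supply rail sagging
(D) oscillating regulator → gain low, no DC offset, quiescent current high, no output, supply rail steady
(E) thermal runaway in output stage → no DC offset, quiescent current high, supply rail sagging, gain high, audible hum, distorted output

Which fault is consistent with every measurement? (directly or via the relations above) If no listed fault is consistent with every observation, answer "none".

Per-candidate check:
(A) blown fuse — quiescent current high ✗; no DC offset ✗; oscillation ✓; supply rail sagging ✓; gain high ✗
(B) ESD-damaged op-amp — fails on gain high (predicts gain low, not gain high)
(C) shorted bypass capacitor — quiescent current high ✓; no DC offset ✓; oscillation ✓; supply rail sagging ✓; gain high ✗
(D) oscillating regulator — fails on oscillation, supply rail sagging, gain high (predicts supply rail steady, not supply rail sagging; predicts gain low, not gain high)
(E) thermal runaway in output stage — quiescent current high ✓; no DC offset ✓; oscillation ✓ (by audible hum → oscillation); supply rail sagging ✓; gain high ✓
(E) is the only candidate with no mismatches.

E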